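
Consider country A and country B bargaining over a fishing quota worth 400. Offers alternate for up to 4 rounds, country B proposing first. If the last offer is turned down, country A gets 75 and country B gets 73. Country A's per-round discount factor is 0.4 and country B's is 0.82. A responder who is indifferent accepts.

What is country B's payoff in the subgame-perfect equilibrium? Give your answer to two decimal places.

328.30

Round 4 (country A proposes): country B gets 73 if talks fail, so country A offers 73 and keeps 327.
Round 3 (country B proposes): country A can get 327 next round, worth 0.4 × 327 = 130.8 now. Country B offers 130.8 and keeps 400 − 130.8 = 269.2.
Round 2 (country A proposes): country B can get 269.2 next round, worth 0.82 × 269.2 = 220.744 now; country A offers that and keeps 179.256.
Round 1 (country B proposes): country A can get 179.256 next round, worth 0.4 × 179.256 = 71.7024 now, so country B offers 71.7024, keeping 328.2976.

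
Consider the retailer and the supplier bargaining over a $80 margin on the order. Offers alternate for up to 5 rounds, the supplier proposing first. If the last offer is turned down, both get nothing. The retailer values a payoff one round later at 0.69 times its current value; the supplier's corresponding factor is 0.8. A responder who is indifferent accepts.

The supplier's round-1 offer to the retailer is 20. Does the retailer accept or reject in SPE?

Work out the retailer's continuation value if the offer is rejected.
Round 5 (the supplier proposes): rejection yields 0 for the retailer; the supplier offers 0 and keeps 80.
Round 4 (the retailer proposes): the supplier can get 80 next round, worth 0.8 × 80 = 64 now, so the retailer offers 64, keeping 16.
Round 3 (the supplier proposes): the retailer can get 16 next round, worth 0.69 × 16 = 11.04 now. The supplier offers 11.04 and keeps 80 − 11.04 = 68.96.
Round 2 (the retailer proposes): the supplier can get 68.96 next round, worth 0.8 × 68.96 = 55.168 now. The retailer offers 55.168 and keeps 80 − 55.168 = 24.832.
So by rejecting in round 1, the retailer gets 24.832 next round, worth 0.69 × 24.832 = 17.13408 now.
Offer 20 ≥ 17.13408, so the retailer accepts.

Accept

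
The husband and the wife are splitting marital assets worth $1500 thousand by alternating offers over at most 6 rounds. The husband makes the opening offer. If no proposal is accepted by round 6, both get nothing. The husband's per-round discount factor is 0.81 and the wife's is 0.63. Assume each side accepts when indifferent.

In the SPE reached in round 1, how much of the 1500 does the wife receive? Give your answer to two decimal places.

Round 6 (the wife proposes): the husband will accept anything ≥ 0, so the wife offers 0 and keeps 1500.
Round 5 (the husband proposes): the wife can get 1500 next round, worth 0.63 × 1500 = 945 now, so the husband offers 945, keeping 555.
Round 4 (the wife proposes): the husband can get 555 next round, worth 0.81 × 555 = 449.55 now, so the wife offers 449.55, keeping 1050.45.
Round 3 (the husband proposes): the wife can get 1050.45 next round, worth 0.63 × 1050.45 = 661.7835 now; the husband offers that and keeps 838.2165.
Round 2 (the wife proposes): the husband can get 838.2165 next round, worth 0.81 × 838.2165 = 678.955365 now; the wife offers that and keeps 821.044635.
Round 1 (the husband proposes): the wife can get 821.044635 next round, worth 0.63 × 821.044635 = 517.25812005 now; the husband offers that and keeps 982.74187995.

517.26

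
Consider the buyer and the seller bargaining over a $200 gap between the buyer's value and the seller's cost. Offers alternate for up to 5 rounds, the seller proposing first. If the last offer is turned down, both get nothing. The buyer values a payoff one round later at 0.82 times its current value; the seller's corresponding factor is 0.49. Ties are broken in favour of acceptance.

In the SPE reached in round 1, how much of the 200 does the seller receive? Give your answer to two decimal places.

Round 5 (the seller proposes): the buyer will accept anything ≥ 0, so the seller offers 0 and keeps 200.
Round 4 (the buyer proposes): the seller can get 200 next round, worth 0.49 × 200 = 98 now. The buyer offers 98 and keeps 200 − 98 = 102.
Round 3 (the seller proposes): the buyer can get 102 next round, worth 0.82 × 102 = 83.64 now. The seller offers 83.64 and keeps 200 − 83.64 = 116.36.
Round 2 (the buyer proposes): the seller can get 116.36 next round, worth 0.49 × 116.36 = 57.0164 now; the buyer offers that and keeps 142.9836.
Round 1 (the seller proposes): the buyer can get 142.9836 next round, worth 0.82 × 142.9836 = 117.246552 now. The seller offers 117.246552 and keeps 200 − 117.246552 = 82.753448.

82.75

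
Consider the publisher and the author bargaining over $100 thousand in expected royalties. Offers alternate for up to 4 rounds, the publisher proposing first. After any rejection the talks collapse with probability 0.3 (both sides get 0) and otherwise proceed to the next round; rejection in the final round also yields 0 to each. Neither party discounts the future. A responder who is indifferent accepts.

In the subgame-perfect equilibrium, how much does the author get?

55.3

By backward induction:
Round 4 (the author proposes): rejection yields 0 for the publisher; the author offers 0 and keeps 100.
Round 3 (the publisher proposes): rejecting gives the author an expected 0.7 × 100 = 70, so the publisher offers 70, keeping 30.
Round 2 (the author proposes): rejecting gives the publisher an expected 0.7 × 30 = 21. The author offers 21 and keeps 100 − 21 = 79.
Round 1 (the publisher proposes): rejecting gives the author an expected 0.7 × 79 = 55.3; the publisher offers that and keeps 44.7.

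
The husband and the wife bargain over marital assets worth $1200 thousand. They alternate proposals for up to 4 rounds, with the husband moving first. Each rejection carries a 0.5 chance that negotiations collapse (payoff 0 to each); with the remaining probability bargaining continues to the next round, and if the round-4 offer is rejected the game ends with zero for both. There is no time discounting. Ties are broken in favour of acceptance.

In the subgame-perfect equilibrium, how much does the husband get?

Round 4 (the wife proposes): rejection yields 0 for the husband; the wife offers 0 and keeps 1200.
Round 3 (the husband proposes): rejecting gives the wife an expected 0.5 × 1200 = 600; the husband offers that and keeps 600.
Round 2 (the wife proposes): rejecting gives the husband an expected 0.5 × 600 = 300, so the wife offers 300, keeping 900.
Round 1 (the husband proposes): rejecting gives the wife an expected 0.5 × 900 = 450; the husband offers that and keeps 750.

750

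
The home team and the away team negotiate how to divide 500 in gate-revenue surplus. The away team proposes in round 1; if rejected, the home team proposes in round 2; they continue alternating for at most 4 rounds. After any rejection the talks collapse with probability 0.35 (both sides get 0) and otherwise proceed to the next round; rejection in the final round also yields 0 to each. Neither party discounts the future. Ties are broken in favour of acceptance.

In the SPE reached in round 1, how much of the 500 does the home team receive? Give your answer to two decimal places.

251.06

Round 4 (the home team proposes): the away team will accept anything ≥ 0, so the home team offers 0 and keeps 500.
Round 3 (the away team proposes): rejecting gives the home team an expected 0.65 × 500 = 325, so the away team offers 325, keeping 175.
Round 2 (the home team proposes): rejecting gives the away team an expected 0.65 × 175 = 113.75; the home team offers that and keeps 386.25.
Round 1 (the away team proposes): rejecting gives the home team an expected 0.65 × 386.25 = 251.0625. The away team offers 251.0625 and keeps 500 − 251.0625 = 248.9375.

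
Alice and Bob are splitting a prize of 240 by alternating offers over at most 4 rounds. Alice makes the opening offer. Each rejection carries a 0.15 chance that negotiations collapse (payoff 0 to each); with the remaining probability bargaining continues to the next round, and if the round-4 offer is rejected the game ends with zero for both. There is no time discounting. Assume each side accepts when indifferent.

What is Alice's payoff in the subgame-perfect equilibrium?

Round 4 (Bob proposes): Alice will accept anything ≥ 0, so Bob offers 0 and keeps 240.
Round 3 (Alice proposes): rejecting gives Bob an expected 0.85 × 240 = 204; Alice offers that and keeps 36.
Round 2 (Bob proposes): rejecting gives Alice an expected 0.85 × 36 = 30.6; Bob offers that and keeps 209.4.
Round 1 (Alice proposes): rejecting gives Bob an expected 0.85 × 209.4 = 177.99. Alice offers 177.99 and keeps 240 − 177.99 = 62.01.

62.01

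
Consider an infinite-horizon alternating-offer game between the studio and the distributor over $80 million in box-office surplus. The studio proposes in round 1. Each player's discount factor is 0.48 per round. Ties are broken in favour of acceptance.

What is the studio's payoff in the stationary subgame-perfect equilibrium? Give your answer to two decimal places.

Let x be the studio's share when the studio proposes and y be the distributor's share when the distributor proposes.
The distributor accepts iff offered ≥ 0.48·y, so x = 80 − 0.48y. Symmetrically y = 80 − 0.48x.
Substituting: x = 80 − 0.48(80 − 0.48x), giving x(1 − 0.48·0.48) = 80(1 − 0.48).
So x = 80 × 0.52 / 0.7696 ≈ 54.0541, and the distributor receives 80 − x ≈ 25.9459.

54.05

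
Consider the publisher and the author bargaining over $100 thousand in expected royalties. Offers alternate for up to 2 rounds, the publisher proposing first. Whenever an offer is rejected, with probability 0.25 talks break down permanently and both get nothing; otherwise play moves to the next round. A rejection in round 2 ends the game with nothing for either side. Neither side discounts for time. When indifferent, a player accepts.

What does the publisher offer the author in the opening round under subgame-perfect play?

By backward induction:
Round 2 (the author proposes): the publisher will accept anything ≥ 0, so the author offers 0 and keeps 100.
Round 1 (the publisher proposes): rejecting gives the author an expected 0.75 × 100 = 75; the publisher offers that and keeps 25.

75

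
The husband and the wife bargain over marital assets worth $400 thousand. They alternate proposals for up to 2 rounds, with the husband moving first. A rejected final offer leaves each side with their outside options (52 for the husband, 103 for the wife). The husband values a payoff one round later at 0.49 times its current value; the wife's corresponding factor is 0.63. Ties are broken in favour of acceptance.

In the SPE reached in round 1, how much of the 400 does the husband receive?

180.76

Round 2 (the wife proposes): the husband gets 52 if talks fail, so the wife offers 52 and keeps 348.
Round 1 (the husband proposes): the wife can get 348 next round, worth 0.63 × 348 = 219.24 now, so the husband offers 219.24, keeping 180.76.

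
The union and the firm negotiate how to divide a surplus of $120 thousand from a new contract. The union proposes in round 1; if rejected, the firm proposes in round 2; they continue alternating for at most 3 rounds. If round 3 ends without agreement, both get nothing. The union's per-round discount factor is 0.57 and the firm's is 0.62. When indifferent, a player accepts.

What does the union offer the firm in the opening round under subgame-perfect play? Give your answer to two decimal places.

Work backward from the last round.
Round 3 (the union proposes): rejection yields 0 for the firm; the union offers 0 and keeps 120.
Round 2 (the firm proposes): the union can get 120 next round, worth 0.57 × 120 = 68.4 now; the firm offers that and keeps 51.6.
Round 1 (the union proposes): the firm can get 51.6 next round, worth 0.62 × 51.6 = 31.992 now, so the union offers 31.992, keeping 88.008.

31.99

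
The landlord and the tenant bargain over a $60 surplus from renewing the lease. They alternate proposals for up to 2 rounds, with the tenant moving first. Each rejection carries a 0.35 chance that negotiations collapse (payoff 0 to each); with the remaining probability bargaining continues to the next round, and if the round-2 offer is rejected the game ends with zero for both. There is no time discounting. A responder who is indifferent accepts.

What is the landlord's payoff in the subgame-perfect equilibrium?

Round 2 (the landlord proposes): the tenant will accept anything ≥ 0, so the landlord offers 0 and keeps 60.
Round 1 (the tenant proposes): rejecting gives the landlord an expected 0.65 × 60 = 39; the tenant offers that and keeps 21.

39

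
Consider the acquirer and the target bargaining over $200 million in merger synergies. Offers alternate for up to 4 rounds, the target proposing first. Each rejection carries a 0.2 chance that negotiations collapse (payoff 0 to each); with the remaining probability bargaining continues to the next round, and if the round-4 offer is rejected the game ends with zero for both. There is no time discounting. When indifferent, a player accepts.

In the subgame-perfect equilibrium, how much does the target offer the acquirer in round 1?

134.4

Round 4 (the acquirer proposes): the target will accept anything ≥ 0, so the acquirer offers 0 and keeps 200.
Round 3 (the target proposes): rejecting gives the acquirer an expected 0.8 × 200 = 160, so the target offers 160, keeping 40.
Round 2 (the acquirer proposes): rejecting gives the target an expected 0.8 × 40 = 32. The acquirer offers 32 and keeps 200 − 32 = 168.
Round 1 (the target proposes): rejecting gives the acquirer an expected 0.8 × 168 = 134.4, so the target offers 134.4, keeping 65.6.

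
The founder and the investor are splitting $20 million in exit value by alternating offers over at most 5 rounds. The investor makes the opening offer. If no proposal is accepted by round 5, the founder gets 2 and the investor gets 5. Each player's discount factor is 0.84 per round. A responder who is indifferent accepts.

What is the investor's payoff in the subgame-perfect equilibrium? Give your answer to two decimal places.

14.42

By backward induction:
Round 5 (the investor proposes): the founder gets 2 if talks fail, so the investor offers 2 and keeps 18.
Round 4 (the founder proposes): the investor can get 18 next round, worth 0.84 × 18 = 15.12 now; the founder offers that and keeps 4.88.
Round 3 (the investor proposes): the founder can get 4.88 next round, worth 0.84 × 4.88 = 4.0992 now, so the investor offers 4.0992, keeping 15.9008.
Round 2 (the founder proposes): the investor can get 15.9008 next round, worth 0.84 × 15.9008 = 13.356672 now; the founder offers that and keeps 6.643328.
Round 1 (the investor proposes): the founder can get 6.643328 next round, worth 0.84 × 6.643328 = 5.58039552 now. The investor offers 5.58039552 and keeps 20 − 5.58039552 = 14.41960448.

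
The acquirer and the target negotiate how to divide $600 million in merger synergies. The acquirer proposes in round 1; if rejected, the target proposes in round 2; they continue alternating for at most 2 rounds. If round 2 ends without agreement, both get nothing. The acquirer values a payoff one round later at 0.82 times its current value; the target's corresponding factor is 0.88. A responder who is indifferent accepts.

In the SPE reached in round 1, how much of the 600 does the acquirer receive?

Work backward from the last round.
Round 2 (the target proposes): the acquirer will accept anything ≥ 0, so the target offers 0 and keeps 600.
Round 1 (the acquirer proposes): the target can get 600 next round, worth 0.88 × 600 = 528 now, so the acquirer offers 528, keeping 72.

72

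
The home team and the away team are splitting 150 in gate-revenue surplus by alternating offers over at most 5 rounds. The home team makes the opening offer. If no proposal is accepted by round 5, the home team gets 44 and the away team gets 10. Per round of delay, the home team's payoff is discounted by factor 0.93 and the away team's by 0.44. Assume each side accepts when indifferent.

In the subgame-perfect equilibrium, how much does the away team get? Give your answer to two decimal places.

Round 5 (the home team proposes): the away team gets 10 if talks fail, so the home team offers 10 and keeps 140.
Round 4 (the away team proposes): the home team can get 140 next round, worth 0.93 × 140 = 130.2 now. The away team offers 130.2 and keeps 150 − 130.2 = 19.8.
Round 3 (the home team proposes): the away team can get 19.8 next round, worth 0.44 × 19.8 = 8.712 now. The home team offers 8.712 and keeps 150 − 8.712 = 141.288.
Round 2 (the away team proposes): the home team can get 141.288 next round, worth 0.93 × 141.288 = 131.39784 now. The away team offers 131.39784 and keeps 150 − 131.39784 = 18.60216.
Round 1 (the home team proposes): the away team can get 18.60216 next round, worth 0.44 × 18.60216 = 8.1849504 now, so the home team offers 8.1849504, keeping 141.8150496.

8.18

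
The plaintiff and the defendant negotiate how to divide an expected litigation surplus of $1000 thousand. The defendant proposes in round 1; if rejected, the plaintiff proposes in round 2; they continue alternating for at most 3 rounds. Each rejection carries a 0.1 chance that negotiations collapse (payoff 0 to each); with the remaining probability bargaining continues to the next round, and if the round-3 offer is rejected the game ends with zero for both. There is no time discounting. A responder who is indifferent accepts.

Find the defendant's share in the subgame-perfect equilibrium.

910

By backward induction:
Round 3 (the defendant proposes): the plaintiff will accept anything ≥ 0, so the defendant offers 0 and keeps 1000.
Round 2 (the plaintiff proposes): rejecting gives the defendant an expected 0.9 × 1000 = 900. The plaintiff offers 900 and keeps 1000 − 900 = 100.
Round 1 (the defendant proposes): rejecting gives the plaintiff an expected 0.9 × 100 = 90; the defendant offers that and keeps 910.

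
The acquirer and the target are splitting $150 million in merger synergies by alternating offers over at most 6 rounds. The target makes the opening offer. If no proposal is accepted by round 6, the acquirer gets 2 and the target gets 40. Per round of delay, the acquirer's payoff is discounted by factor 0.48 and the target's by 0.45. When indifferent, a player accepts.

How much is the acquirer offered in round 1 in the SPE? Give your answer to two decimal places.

Round 6 (the acquirer proposes): the target gets 40 if talks fail, so the acquirer offers 40 and keeps 110.
Round 5 (the target proposes): the acquirer can get 110 next round, worth 0.48 × 110 = 52.8 now, so the target offers 52.8, keeping 97.2.
Round 4 (the acquirer proposes): the target can get 97.2 next round, worth 0.45 × 97.2 = 43.74 now; the acquirer offers that and keeps 106.26.
Round 3 (the target proposes): the acquirer can get 106.26 next round, worth 0.48 × 106.26 = 51.0048 now; the target offers that and keeps 98.9952.
Round 2 (the acquirer proposes): the target can get 98.9952 next round, worth 0.45 × 98.9952 = 44.54784 now, so the acquirer offers 44.54784, keeping 105.45216.
Round 1 (the target proposes): the acquirer can get 105.45216 next round, worth 0.48 × 105.45216 = 50.6170368 now, so the target offers 50.6170368, keeping 99.3829632.

50.62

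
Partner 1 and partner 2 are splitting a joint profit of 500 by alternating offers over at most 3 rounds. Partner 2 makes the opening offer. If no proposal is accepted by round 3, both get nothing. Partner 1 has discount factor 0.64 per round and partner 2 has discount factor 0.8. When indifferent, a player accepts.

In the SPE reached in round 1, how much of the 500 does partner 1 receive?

Round 3 (partner 2 proposes): rejection yields 0 for partner 1; partner 2 offers 0 and keeps 500.
Round 2 (partner 1 proposes): partner 2 can get 500 next round, worth 0.8 × 500 = 400 now, so partner 1 offers 400, keeping 100.
Round 1 (partner 2 proposes): partner 1 can get 100 next round, worth 0.64 × 100 = 64 now. Partner 2 offers 64 and keeps 500 − 64 = 436.

64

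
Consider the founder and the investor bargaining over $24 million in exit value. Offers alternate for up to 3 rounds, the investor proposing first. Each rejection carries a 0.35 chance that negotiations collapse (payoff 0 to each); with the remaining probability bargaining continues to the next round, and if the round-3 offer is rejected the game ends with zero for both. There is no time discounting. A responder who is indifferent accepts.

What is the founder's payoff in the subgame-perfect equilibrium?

5.46

Round 3 (the investor proposes): the founder will accept anything ≥ 0, so the investor offers 0 and keeps 24.
Round 2 (the founder proposes): rejecting gives the investor an expected 0.65 × 24 = 15.6; the founder offers that and keeps 8.4.
Round 1 (the investor proposes): rejecting gives the founder an expected 0.65 × 8.4 = 5.46. The investor offers 5.46 and keeps 24 − 5.46 = 18.54.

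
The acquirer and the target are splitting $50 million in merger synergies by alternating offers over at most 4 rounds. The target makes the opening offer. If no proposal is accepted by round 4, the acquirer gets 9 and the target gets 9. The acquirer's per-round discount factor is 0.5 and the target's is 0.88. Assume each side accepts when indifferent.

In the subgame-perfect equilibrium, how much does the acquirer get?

Round 4 (the acquirer proposes): the target gets 9 if talks fail, so the acquirer offers 9 and keeps 41.
Round 3 (the target proposes): the acquirer can get 41 next round, worth 0.5 × 41 = 20.5 now. The target offers 20.5 and keeps 50 − 20.5 = 29.5.
Round 2 (the acquirer proposes): the target can get 29.5 next round, worth 0.88 × 29.5 = 25.96 now; the acquirer offers that and keeps 24.04.
Round 1 (the target proposes): the acquirer can get 24.04 next round, worth 0.5 × 24.04 = 12.02 now; the target offers that and keeps 37.98.

12.02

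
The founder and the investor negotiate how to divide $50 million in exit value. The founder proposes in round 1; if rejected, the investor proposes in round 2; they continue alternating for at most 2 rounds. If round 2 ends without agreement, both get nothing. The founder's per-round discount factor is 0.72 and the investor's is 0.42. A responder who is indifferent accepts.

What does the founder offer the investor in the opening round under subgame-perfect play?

21

Round 2 (the investor proposes): rejection yields 0 for the founder; the investor offers 0 and keeps 50.
Round 1 (the founder proposes): the investor can get 50 next round, worth 0.42 × 50 = 21 now; the founder offers that and keeps 29.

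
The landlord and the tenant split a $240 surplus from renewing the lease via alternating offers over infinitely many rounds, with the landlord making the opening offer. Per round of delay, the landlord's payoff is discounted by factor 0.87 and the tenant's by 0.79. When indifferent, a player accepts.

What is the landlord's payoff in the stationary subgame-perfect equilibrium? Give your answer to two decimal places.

161.18

When the landlord proposes, the tenant accepts any offer worth at least 0.79 times what the tenant would get by proposing next round; and vice versa.
This gives x = 240 − 0.79y and y = 240 − 0.87x, where x and y are each side's share when it proposes.
Hence (1 − 0.79·0.87)x = 240(1 − 0.79), i.e. 0.3127·x = 50.4.
x ≈ 161.1768; the tenant's share is 240 − x ≈ 78.8232.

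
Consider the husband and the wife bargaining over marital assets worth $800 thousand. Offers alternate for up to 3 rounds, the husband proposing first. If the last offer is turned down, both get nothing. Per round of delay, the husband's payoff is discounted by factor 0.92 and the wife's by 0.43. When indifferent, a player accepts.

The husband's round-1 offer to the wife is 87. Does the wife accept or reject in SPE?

Work out the wife's continuation value if the offer is rejected.
Round 3 (the husband proposes): the wife will accept anything ≥ 0, so the husband offers 0 and keeps 800.
Round 2 (the wife proposes): the husband can get 800 next round, worth 0.92 × 800 = 736 now; the wife offers that and keeps 64.
So by rejecting in round 1, the wife gets 64 next round, worth 0.43 × 64 = 27.52 now.
Offer 87 ≥ 27.52, so the wife accepts.

Accept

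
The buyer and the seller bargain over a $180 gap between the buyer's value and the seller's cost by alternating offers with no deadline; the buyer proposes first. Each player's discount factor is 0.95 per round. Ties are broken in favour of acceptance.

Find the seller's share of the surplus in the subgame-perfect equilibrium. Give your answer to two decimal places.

87.69

When the buyer proposes, the seller accepts any offer worth at least 0.95 times what the seller would get by proposing next round; and vice versa.
This gives x = 180 − 0.95y and y = 180 − 0.95x, where x and y are each side's share when it proposes.
Hence (1 − 0.95·0.95)x = 180(1 − 0.95), i.e. 0.0975·x = 9.
x ≈ 92.3077; the seller's share is 180 − x ≈ 87.6923.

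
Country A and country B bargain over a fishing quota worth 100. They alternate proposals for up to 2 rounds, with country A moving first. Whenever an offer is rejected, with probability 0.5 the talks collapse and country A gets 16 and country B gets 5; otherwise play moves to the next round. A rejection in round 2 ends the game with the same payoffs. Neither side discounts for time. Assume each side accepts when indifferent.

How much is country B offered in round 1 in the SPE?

44.5

By backward induction:
Round 2 (country B proposes): country A gets 16 if talks fail, so country B offers 16 and keeps 84.
Round 1 (country A proposes): rejecting gives country B an expected 0.5 × 84 + 0.5 × 5 = 44.5, so country A offers 44.5, keeping 55.5.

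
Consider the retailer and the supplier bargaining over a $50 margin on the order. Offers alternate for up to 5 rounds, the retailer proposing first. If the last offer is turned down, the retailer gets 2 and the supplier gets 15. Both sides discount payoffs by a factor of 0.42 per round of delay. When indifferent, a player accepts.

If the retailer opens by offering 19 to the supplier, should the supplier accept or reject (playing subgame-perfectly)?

Round 5 (the retailer proposes): the supplier gets 15 if talks fail, so the retailer offers 15 and keeps 35.
Round 4 (the supplier proposes): the retailer can get 35 next round, worth 0.42 × 35 = 14.7 now. The supplier offers 14.7 and keeps 50 − 14.7 = 35.3.
Round 3 (the retailer proposes): the supplier can get 35.3 next round, worth 0.42 × 35.3 = 14.826 now; the retailer offers that and keeps 35.174.
Round 2 (the supplier proposes): the retailer can get 35.174 next round, worth 0.42 × 35.174 = 14.77308 now. The supplier offers 14.77308 and keeps 50 − 14.77308 = 35.22692.
So by rejecting in round 1, the supplier gets 35.22692 next round, worth 0.42 × 35.22692 = 14.7953064 now.
Offer 19 ≥ 14.7953064, so the supplier accepts.

Accept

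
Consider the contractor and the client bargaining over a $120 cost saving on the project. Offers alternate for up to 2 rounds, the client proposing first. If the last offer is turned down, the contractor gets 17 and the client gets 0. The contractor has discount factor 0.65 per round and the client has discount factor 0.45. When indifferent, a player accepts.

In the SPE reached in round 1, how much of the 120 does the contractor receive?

Round 2 (the contractor proposes): rejection yields 0 for the client; the contractor offers 0 and keeps 120.
Round 1 (the client proposes): the contractor can get 120 next round, worth 0.65 × 120 = 78 now; the client offers that and keeps 42.

78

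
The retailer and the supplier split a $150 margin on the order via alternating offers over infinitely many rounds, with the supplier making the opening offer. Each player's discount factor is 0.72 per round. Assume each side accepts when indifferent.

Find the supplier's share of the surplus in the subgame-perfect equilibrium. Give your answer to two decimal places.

When the supplier proposes, the retailer accepts any offer worth at least 0.72 times what the retailer would get by proposing next round; and vice versa.
This gives x = 150 − 0.72y and y = 150 − 0.72x, where x and y are each side's share when it proposes.
Hence (1 − 0.72·0.72)x = 150(1 − 0.72), i.e. 0.4816·x = 42.
x ≈ 87.2093; the retailer's share is 150 − x ≈ 62.7907.

87.21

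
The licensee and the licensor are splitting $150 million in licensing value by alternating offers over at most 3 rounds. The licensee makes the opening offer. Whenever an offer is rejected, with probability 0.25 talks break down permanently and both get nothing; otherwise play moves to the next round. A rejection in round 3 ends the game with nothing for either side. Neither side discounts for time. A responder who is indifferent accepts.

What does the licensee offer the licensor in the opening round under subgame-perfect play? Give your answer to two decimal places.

28.13

By backward induction:
Round 3 (the licensee proposes): the licensor will accept anything ≥ 0, so the licensee offers 0 and keeps 150.
Round 2 (the licensor proposes): rejecting gives the licensee an expected 0.75 × 150 = 112.5; the licensor offers that and keeps 37.5.
Round 1 (the licensee proposes): rejecting gives the licensor an expected 0.75 × 37.5 = 28.125. The licensee offers 28.125 and keeps 150 − 28.125 = 121.875.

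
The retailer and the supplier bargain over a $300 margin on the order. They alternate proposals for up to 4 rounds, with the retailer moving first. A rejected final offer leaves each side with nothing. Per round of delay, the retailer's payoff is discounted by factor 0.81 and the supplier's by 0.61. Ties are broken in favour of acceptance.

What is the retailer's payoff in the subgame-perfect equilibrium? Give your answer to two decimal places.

174.81

Round 4 (the supplier proposes): rejection yields 0 for the retailer; the supplier offers 0 and keeps 300.
Round 3 (the retailer proposes): the supplier can get 300 next round, worth 0.61 × 300 = 183 now. The retailer offers 183 and keeps 300 − 183 = 117.
Round 2 (the supplier proposes): the retailer can get 117 next round, worth 0.81 × 117 = 94.77 now, so the supplier offers 94.77, keeping 205.23.
Round 1 (the retailer proposes): the supplier can get 205.23 next round, worth 0.61 × 205.23 = 125.1903 now. The retailer offers 125.1903 and keeps 300 − 125.1903 = 174.8097.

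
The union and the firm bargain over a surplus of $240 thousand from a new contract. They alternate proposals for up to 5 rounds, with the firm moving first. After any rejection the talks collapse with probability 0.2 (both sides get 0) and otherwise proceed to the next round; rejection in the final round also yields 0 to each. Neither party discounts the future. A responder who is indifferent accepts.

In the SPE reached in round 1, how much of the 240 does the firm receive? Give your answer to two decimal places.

177.02

Round 5 (the firm proposes): the union will accept anything ≥ 0, so the firm offers 0 and keeps 240.
Round 4 (the union proposes): rejecting gives the firm an expected 0.8 × 240 = 192, so the union offers 192, keeping 48.
Round 3 (the firm proposes): rejecting gives the union an expected 0.8 × 48 = 38.4, so the firm offers 38.4, keeping 201.6.
Round 2 (the union proposes): rejecting gives the firm an expected 0.8 × 201.6 = 161.28, so the union offers 161.28, keeping 78.72.
Round 1 (the firm proposes): rejecting gives the union an expected 0.8 × 78.72 = 62.976. The firm offers 62.976 and keeps 240 − 62.976 = 177.024.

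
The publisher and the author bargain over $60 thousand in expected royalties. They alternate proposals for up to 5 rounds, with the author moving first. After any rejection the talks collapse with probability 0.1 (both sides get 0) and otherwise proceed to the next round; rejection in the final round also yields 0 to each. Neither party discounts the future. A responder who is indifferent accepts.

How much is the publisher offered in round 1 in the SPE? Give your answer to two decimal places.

9.77

Round 5 (the author proposes): rejection yields 0 for the publisher; the author offers 0 and keeps 60.
Round 4 (the publisher proposes): rejecting gives the author an expected 0.9 × 60 = 54. The publisher offers 54 and keeps 60 − 54 = 6.
Round 3 (the author proposes): rejecting gives the publisher an expected 0.9 × 6 = 5.4. The author offers 5.4 and keeps 60 − 5.4 = 54.6.
Round 2 (the publisher proposes): rejecting gives the author an expected 0.9 × 54.6 = 49.14. The publisher offers 49.14 and keeps 60 − 49.14 = 10.86.
Round 1 (the author proposes): rejecting gives the publisher an expected 0.9 × 10.86 = 9.774. The author offers 9.774 and keeps 60 − 9.774 = 50.226.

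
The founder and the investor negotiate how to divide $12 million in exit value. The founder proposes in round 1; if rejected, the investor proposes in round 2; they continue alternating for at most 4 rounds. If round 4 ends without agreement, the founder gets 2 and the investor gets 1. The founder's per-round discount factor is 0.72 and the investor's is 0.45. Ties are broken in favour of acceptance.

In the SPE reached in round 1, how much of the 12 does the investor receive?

Solve by backward induction from round 4.
Round 4 (the investor proposes): the founder gets 2 if talks fail, so the investor offers 2 and keeps 10.
Round 3 (the founder proposes): the investor can get 10 next round, worth 0.45 × 10 = 4.5 now, so the founder offers 4.5, keeping 7.5.
Round 2 (the investor proposes): the founder can get 7.5 next round, worth 0.72 × 7.5 = 5.4 now. The investor offers 5.4 and keeps 12 − 5.4 = 6.6.
Round 1 (the founder proposes): the investor can get 6.6 next round, worth 0.45 × 6.6 = 2.97 now, so the founder offers 2.97, keeping 9.03.

2.97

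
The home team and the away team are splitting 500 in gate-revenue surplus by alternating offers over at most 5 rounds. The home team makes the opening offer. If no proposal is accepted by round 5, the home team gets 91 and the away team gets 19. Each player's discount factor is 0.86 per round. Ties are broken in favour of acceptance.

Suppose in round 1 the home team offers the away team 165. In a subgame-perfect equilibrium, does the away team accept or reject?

Accept

Round 5 (the home team proposes): the away team gets 19 if talks fail, so the home team offers 19 and keeps 481.
Round 4 (the away team proposes): the home team can get 481 next round, worth 0.86 × 481 = 413.66 now, so the away team offers 413.66, keeping 86.34.
Round 3 (the home team proposes): the away team can get 86.34 next round, worth 0.86 × 86.34 = 74.2524 now. The home team offers 74.2524 and keeps 500 − 74.2524 = 425.7476.
Round 2 (the away team proposes): the home team can get 425.7476 next round, worth 0.86 × 425.7476 = 366.142936 now, so the away team offers 366.142936, keeping 133.857064.
So by rejecting in round 1, the away team gets 133.857064 next round, worth 0.86 × 133.857064 = 115.11707504 now.
Offer 165 ≥ 115.11707504, so the away team accepts.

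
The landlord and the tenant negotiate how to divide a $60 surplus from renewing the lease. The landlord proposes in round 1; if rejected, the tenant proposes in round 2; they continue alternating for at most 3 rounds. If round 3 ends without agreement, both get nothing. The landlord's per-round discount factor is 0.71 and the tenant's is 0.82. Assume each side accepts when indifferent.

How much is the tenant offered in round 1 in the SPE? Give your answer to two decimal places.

14.27

Work backward from the last round.
Round 3 (the landlord proposes): rejection yields 0 for the tenant; the landlord offers 0 and keeps 60.
Round 2 (the tenant proposes): the landlord can get 60 next round, worth 0.71 × 60 = 42.6 now. The tenant offers 42.6 and keeps 60 − 42.6 = 17.4.
Round 1 (the landlord proposes): the tenant can get 17.4 next round, worth 0.82 × 17.4 = 14.268 now, so the landlord offers 14.268, keeping 45.732.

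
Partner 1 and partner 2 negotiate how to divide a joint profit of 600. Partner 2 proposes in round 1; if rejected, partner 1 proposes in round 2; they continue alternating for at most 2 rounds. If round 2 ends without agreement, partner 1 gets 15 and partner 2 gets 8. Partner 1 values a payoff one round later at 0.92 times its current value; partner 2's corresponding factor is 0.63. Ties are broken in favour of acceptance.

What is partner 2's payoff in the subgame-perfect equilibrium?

By backward induction:
Round 2 (partner 1 proposes): partner 2 gets 8 if talks fail, so partner 1 offers 8 and keeps 592.
Round 1 (partner 2 proposes): partner 1 can get 592 next round, worth 0.92 × 592 = 544.64 now. Partner 2 offers 544.64 and keeps 600 − 544.64 = 55.36.

55.36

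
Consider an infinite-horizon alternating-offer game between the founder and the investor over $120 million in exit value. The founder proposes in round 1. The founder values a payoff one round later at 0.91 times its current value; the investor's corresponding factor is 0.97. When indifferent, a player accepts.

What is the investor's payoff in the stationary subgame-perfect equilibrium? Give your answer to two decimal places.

When the founder proposes, the investor accepts any offer worth at least 0.97 times what the investor would get by proposing next round; and vice versa.
This gives x = 120 − 0.97y and y = 120 − 0.91x, where x and y are each side's share when it proposes.
Hence (1 − 0.97·0.91)x = 120(1 − 0.97), i.e. 0.1173·x = 3.6.
x ≈ 30.6905; the investor's share is 120 − x ≈ 89.3095.

89.31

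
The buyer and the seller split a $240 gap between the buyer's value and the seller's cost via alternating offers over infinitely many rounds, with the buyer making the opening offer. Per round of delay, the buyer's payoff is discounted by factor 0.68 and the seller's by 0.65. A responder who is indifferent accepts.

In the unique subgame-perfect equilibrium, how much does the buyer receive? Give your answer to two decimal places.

In a stationary SPE each proposer offers the other exactly their discounted continuation value.
If the buyer keeps x when proposing and the seller keeps y when proposing, then x = 240 − 0.65y and y = 240 − 0.68x.
Solving: x = 240(1 − 0.65) / (1 − 0.68·0.65) = 84 / 0.558 ≈ 150.5376.
The seller gets 240 − 150.5376 ≈ 89.4624.

150.54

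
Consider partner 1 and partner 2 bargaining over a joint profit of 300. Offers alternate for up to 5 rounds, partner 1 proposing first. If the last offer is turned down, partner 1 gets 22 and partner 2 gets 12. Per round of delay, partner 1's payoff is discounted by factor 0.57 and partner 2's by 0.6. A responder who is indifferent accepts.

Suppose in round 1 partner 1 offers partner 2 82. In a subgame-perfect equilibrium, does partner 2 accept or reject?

Reject

Round 5 (partner 1 proposes): partner 2 gets 12 if talks fail, so partner 1 offers 12 and keeps 288.
Round 4 (partner 2 proposes): partner 1 can get 288 next round, worth 0.57 × 288 = 164.16 now; partner 2 offers that and keeps 135.84.
Round 3 (partner 1 proposes): partner 2 can get 135.84 next round, worth 0.6 × 135.84 = 81.504 now, so partner 1 offers 81.504, keeping 218.496.
Round 2 (partner 2 proposes): partner 1 can get 218.496 next round, worth 0.57 × 218.496 = 124.54272 now. Partner 2 offers 124.54272 and keeps 300 − 124.54272 = 175.45728.
So by rejecting in round 1, partner 2 gets 175.45728 next round, worth 0.6 × 175.45728 = 105.274368 now.
Offer 82 < 105.274368, so partner 2 rejects.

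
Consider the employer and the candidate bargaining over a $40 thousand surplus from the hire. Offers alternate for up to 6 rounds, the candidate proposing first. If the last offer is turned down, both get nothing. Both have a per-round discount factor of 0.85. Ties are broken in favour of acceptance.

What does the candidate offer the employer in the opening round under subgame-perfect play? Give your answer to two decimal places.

Round 6 (the employer proposes): rejection yields 0 for the candidate; the employer offers 0 and keeps 40.
Round 5 (the candidate proposes): the employer can get 40 next round, worth 0.85 × 40 = 34 now. The candidate offers 34 and keeps 40 − 34 = 6.
Round 4 (the employer proposes): the candidate can get 6 next round, worth 0.85 × 6 = 5.1 now. The employer offers 5.1 and keeps 40 − 5.1 = 34.9.
Round 3 (the candidate proposes): the employer can get 34.9 next round, worth 0.85 × 34.9 = 29.665 now, so the candidate offers 29.665, keeping 10.335.
Round 2 (the employer proposes): the candidate can get 10.335 next round, worth 0.85 × 10.335 = 8.78475 now. The employer offers 8.78475 and keeps 40 − 8.78475 = 31.21525.
Round 1 (the candidate proposes): the employer can get 31.21525 next round, worth 0.85 × 31.21525 = 26.5329625 now; the candidate offers that and keeps 13.4670375.

26.53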